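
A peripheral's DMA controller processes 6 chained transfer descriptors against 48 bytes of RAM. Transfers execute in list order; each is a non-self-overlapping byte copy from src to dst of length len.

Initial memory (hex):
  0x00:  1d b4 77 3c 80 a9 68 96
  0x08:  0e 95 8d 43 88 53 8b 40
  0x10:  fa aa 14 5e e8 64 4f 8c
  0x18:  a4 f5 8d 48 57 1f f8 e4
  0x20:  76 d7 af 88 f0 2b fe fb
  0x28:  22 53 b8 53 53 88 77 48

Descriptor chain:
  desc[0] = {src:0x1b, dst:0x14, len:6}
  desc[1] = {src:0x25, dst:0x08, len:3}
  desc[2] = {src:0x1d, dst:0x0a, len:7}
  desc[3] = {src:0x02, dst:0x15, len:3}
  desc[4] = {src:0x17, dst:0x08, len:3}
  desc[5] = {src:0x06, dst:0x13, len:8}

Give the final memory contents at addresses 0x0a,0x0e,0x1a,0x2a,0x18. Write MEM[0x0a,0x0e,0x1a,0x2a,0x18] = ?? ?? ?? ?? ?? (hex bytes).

#0 dst[0x14+6] := {0x48,0x57,0x1f,0xf8,0xe4,0x76}
#1 dst[0x08+3] := {0x2b,0xfe,0xfb}
#2 dst[0x0a+7] := {0x1f,0xf8,0xe4,0x76,0xd7,0xaf,0x88}
#3 dst[0x15+3] := {0x77,0x3c,0x80}
#4 dst[0x08+3] := {0x80,0xe4,0x76}
#5 dst[0x13+8] := {0x68,0x96,0x80,0xe4,0x76,0xf8,0xe4,0x76}
query mem[0x0a]=0x76, mem[0x0e]=0xd7, mem[0x1a]=0x76, mem[0x2a]=0xb8, mem[0x18]=0xf8

MEM[0x0a,0x0e,0x1a,0x2a,0x18] = 76 d7 76 b8 f8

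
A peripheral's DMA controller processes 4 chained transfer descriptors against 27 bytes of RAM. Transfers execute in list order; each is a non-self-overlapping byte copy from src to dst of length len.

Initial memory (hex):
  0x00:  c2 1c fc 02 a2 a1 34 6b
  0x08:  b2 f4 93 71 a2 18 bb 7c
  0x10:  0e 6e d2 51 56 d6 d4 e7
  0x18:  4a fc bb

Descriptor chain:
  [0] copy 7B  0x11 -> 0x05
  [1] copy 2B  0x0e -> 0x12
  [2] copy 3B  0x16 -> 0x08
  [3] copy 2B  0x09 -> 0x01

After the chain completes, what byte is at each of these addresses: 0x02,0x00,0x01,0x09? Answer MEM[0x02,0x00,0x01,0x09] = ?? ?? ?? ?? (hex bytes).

MEM[0x02,0x00,0x01,0x09] = 4a c2 e7 e7

  after D0: wrote 7B at 0x05 = 6ed25156d6d4e7
  after D1: wrote 2B at 0x12 = bb7c
  after D2: wrote 3B at 0x08 = d4e74a
  after D3: wrote 2B at 0x01 = e74a
query mem[0x02]=0x4a, mem[0x00]=0xc2, mem[0x01]=0xe7, mem[0x09]=0xe7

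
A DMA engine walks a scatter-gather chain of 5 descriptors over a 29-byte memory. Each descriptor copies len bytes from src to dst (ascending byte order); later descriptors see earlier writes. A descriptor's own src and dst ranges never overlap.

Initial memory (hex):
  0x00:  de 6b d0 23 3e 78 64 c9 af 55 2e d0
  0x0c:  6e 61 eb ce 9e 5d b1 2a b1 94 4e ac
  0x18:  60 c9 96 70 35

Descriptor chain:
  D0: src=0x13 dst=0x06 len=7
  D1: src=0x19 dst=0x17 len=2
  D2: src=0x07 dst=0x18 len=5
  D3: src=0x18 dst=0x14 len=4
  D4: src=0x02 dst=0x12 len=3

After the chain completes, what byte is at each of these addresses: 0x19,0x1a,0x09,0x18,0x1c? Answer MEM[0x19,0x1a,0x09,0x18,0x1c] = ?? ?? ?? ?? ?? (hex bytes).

#0 dst[0x06+7] := {0x2a,0xb1,0x94,0x4e,0xac,0x60,0xc9}
#1 dst[0x17+2] := {0xc9,0x96}
#2 dst[0x18+5] := {0xb1,0x94,0x4e,0xac,0x60}
#3 dst[0x14+4] := {0xb1,0x94,0x4e,0xac}
#4 dst[0x12+3] := {0xd0,0x23,0x3e}
query mem[0x19]=0x94, mem[0x1a]=0x4e, mem[0x09]=0x4e, mem[0x18]=0xb1, mem[0x1c]=0x60

MEM[0x19,0x1a,0x09,0x18,0x1c] = 94 4e 4e b1 60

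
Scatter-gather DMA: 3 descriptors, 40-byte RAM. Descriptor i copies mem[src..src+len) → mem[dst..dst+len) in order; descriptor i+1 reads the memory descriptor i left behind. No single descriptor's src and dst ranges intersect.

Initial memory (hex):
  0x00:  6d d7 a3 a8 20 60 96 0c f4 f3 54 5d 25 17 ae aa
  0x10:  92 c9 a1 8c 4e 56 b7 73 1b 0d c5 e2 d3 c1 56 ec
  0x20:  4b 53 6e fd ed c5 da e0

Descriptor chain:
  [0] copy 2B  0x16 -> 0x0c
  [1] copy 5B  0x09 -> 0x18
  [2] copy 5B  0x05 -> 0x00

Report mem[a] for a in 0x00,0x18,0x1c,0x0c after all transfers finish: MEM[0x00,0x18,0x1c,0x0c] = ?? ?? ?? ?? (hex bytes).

[0] 0x16->0x0c len=2 : b7 73
[1] 0x09->0x18 len=5 : f3 54 5d b7 73
[2] 0x05->0x00 len=5 : 60 96 0c f4 f3
query mem[0x00]=0x60, mem[0x18]=0xf3, mem[0x1c]=0x73, mem[0x0c]=0xb7

MEM[0x00,0x18,0x1c,0x0c] = 60 f3 73 b7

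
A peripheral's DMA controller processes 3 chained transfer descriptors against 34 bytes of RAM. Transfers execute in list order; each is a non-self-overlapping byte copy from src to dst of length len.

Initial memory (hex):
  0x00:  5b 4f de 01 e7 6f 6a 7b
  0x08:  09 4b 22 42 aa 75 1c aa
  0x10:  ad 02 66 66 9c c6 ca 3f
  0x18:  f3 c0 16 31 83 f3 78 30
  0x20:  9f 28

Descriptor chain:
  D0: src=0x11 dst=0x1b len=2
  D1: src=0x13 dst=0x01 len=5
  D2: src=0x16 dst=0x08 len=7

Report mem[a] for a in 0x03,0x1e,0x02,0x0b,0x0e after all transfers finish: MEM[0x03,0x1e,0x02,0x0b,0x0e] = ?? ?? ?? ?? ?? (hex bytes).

D0: mem[0x1b..0x1c] <- [02 66]
D1: mem[0x01..0x05] <- [66 9c c6 ca 3f]
D2: mem[0x08..0x0e] <- [ca 3f f3 c0 16 02 66]
query mem[0x03]=0xc6, mem[0x1e]=0x78, mem[0x02]=0x9c, mem[0x0b]=0xc0, mem[0x0e]=0x66

MEM[0x03,0x1e,0x02,0x0b,0x0e] = c6 78 9c c0 66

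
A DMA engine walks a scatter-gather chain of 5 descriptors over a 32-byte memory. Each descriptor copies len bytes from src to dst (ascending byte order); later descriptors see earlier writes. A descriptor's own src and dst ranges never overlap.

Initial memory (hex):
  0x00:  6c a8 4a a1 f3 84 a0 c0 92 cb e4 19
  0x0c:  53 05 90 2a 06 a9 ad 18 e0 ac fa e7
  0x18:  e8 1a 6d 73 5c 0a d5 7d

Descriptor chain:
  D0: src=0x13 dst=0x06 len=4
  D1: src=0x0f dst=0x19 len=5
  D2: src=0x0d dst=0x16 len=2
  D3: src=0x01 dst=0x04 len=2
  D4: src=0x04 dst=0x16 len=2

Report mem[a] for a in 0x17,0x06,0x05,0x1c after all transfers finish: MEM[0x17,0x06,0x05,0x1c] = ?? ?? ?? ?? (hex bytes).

MEM[0x17,0x06,0x05,0x1c] = 4a 18 4a ad

D0: mem[0x06..0x09] <- [18 e0 ac fa]
D1: mem[0x19..0x1d] <- [2a 06 a9 ad 18]
D2: mem[0x16..0x17] <- [05 90]
D3: mem[0x04..0x05] <- [a8 4a]
D4: mem[0x16..0x17] <- [a8 4a]
query mem[0x17]=0x4a, mem[0x06]=0x18, mem[0x05]=0x4a, mem[0x1c]=0xad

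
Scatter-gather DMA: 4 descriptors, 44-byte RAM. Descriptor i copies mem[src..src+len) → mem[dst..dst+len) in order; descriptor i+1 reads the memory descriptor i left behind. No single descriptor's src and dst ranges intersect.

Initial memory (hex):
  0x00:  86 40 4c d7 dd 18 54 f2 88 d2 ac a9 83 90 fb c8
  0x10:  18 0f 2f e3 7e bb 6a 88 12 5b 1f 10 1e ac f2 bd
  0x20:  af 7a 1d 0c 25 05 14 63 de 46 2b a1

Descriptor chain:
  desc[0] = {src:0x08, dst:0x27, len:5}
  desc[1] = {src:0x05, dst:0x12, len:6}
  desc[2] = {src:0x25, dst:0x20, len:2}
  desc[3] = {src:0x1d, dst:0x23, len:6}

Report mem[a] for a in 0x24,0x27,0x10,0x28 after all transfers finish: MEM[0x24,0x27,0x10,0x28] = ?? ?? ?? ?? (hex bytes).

MEM[0x24,0x27,0x10,0x28] = f2 14 18 1d

D0: mem[0x27..0x2b] <- [88 d2 ac a9 83]
D1: mem[0x12..0x17] <- [18 54 f2 88 d2 ac]
D2: mem[0x20..0x21] <- [05 14]
D3: mem[0x23..0x28] <- [ac f2 bd 05 14 1d]
query mem[0x24]=0xf2, mem[0x27]=0x14, mem[0x10]=0x18, mem[0x28]=0x1d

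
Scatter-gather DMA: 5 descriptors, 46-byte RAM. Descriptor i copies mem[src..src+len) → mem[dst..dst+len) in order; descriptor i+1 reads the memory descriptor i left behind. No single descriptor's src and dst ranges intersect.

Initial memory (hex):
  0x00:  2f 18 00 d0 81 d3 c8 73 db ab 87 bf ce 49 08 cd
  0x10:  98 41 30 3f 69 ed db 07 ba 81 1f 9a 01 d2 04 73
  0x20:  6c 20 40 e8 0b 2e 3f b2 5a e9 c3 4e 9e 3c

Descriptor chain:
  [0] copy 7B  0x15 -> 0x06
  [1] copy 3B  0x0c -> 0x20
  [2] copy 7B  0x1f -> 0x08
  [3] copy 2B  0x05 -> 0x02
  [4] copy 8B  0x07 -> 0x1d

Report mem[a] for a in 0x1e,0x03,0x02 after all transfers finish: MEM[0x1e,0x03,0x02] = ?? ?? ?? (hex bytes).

MEM[0x1e,0x03,0x02] = 73 ed d3

D0: mem[0x06..0x0c] <- [ed db 07 ba 81 1f 9a]
D1: mem[0x20..0x22] <- [9a 49 08]
D2: mem[0x08..0x0e] <- [73 9a 49 08 e8 0b 2e]
D3: mem[0x02..0x03] <- [d3 ed]
D4: mem[0x1d..0x24] <- [db 73 9a 49 08 e8 0b 2e]
query mem[0x1e]=0x73, mem[0x03]=0xed, mem[0x02]=0xd3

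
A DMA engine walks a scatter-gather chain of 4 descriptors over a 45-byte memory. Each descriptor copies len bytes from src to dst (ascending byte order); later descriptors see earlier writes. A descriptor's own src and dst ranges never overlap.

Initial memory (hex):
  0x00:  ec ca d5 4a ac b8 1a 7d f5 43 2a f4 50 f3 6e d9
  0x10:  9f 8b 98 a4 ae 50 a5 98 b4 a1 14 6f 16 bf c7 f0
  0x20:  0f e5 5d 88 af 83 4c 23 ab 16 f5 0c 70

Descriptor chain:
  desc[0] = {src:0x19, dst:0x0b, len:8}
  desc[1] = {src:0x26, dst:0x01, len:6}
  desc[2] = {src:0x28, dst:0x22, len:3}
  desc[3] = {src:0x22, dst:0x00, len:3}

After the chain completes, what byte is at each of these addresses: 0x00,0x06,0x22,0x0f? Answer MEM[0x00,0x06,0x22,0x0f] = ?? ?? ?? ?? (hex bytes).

[0] 0x19->0x0b len=8 : a1 14 6f 16 bf c7 f0 0f
[1] 0x26->0x01 len=6 : 4c 23 ab 16 f5 0c
[2] 0x28->0x22 len=3 : ab 16 f5
[3] 0x22->0x00 len=3 : ab 16 f5
query mem[0x00]=0xab, mem[0x06]=0x0c, mem[0x22]=0xab, mem[0x0f]=0xbf

MEM[0x00,0x06,0x22,0x0f] = ab 0c ab bf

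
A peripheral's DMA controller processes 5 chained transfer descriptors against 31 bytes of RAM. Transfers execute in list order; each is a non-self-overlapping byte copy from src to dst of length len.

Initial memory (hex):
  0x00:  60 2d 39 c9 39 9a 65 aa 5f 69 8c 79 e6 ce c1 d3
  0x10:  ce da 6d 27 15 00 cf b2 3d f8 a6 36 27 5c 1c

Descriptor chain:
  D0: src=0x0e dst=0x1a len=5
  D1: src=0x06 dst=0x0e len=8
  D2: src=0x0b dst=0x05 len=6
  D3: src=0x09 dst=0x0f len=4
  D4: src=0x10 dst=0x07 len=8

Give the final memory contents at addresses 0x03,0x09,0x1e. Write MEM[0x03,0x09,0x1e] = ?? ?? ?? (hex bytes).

  after D0: wrote 5B at 0x1a = c1d3ceda6d
  after D1: wrote 8B at 0x0e = 65aa5f698c79e6ce
  after D2: wrote 6B at 0x05 = 79e6ce65aa5f
  after D3: wrote 4B at 0x0f = aa5f79e6
  after D4: wrote 8B at 0x07 = 5f79e679e6cecfb2
query mem[0x03]=0xc9, mem[0x09]=0xe6, mem[0x1e]=0x6d

MEM[0x03,0x09,0x1e] = c9 e6 6d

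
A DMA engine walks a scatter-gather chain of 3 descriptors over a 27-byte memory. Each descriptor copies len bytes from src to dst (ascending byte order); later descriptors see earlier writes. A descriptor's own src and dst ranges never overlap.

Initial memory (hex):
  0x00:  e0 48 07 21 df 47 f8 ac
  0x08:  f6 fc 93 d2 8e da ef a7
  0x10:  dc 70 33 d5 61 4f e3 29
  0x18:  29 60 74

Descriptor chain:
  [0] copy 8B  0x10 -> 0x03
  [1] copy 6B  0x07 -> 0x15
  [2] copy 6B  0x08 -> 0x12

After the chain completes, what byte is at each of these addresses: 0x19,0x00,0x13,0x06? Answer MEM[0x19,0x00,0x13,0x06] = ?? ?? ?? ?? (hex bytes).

#0 dst[0x03+8] := {0xdc,0x70,0x33,0xd5,0x61,0x4f,0xe3,0x29}
#1 dst[0x15+6] := {0x61,0x4f,0xe3,0x29,0xd2,0x8e}
#2 dst[0x12+6] := {0x4f,0xe3,0x29,0xd2,0x8e,0xda}
query mem[0x19]=0xd2, mem[0x00]=0xe0, mem[0x13]=0xe3, mem[0x06]=0xd5

MEM[0x19,0x00,0x13,0x06] = d2 e0 e3 d5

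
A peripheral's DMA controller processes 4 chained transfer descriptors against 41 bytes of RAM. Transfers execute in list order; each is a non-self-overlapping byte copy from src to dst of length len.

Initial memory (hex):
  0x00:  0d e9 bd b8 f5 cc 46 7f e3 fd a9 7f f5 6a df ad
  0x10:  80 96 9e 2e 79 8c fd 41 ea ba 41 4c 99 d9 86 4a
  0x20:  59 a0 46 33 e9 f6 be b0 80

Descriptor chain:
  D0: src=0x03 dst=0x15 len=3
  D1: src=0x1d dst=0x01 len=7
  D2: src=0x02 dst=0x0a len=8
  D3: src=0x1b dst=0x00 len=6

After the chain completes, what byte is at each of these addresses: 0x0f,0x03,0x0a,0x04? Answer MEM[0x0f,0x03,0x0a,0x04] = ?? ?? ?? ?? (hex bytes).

[0] 0x03->0x15 len=3 : b8 f5 cc
[1] 0x1d->0x01 len=7 : d9 86 4a 59 a0 46 33
[2] 0x02->0x0a len=8 : 86 4a 59 a0 46 33 e3 fd
[3] 0x1b->0x00 len=6 : 4c 99 d9 86 4a 59
query mem[0x0f]=0x33, mem[0x03]=0x86, mem[0x0a]=0x86, mem[0x04]=0x4a

MEM[0x0f,0x03,0x0a,0x04] = 33 86 86 4a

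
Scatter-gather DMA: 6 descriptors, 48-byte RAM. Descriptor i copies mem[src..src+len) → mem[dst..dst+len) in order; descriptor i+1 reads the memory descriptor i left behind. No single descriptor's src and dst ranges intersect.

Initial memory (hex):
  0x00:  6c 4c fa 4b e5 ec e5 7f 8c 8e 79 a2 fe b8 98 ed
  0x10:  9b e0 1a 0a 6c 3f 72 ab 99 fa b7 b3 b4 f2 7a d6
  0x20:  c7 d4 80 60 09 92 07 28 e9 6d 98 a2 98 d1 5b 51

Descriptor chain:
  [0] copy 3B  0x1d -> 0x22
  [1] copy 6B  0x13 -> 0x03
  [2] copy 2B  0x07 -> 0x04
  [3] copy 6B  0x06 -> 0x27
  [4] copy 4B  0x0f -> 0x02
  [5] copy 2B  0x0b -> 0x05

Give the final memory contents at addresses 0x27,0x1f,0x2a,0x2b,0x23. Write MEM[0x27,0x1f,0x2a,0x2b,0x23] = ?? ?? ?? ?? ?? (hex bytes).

MEM[0x27,0x1f,0x2a,0x2b,0x23] = 72 d6 8e 79 7a

  after D0: wrote 3B at 0x22 = f27ad6
  after D1: wrote 6B at 0x03 = 0a6c3f72ab99
  after D2: wrote 2B at 0x04 = ab99
  after D3: wrote 6B at 0x27 = 72ab998e79a2
  after D4: wrote 4B at 0x02 = ed9be01a
  after D5: wrote 2B at 0x05 = a2fe
query mem[0x27]=0x72, mem[0x1f]=0xd6, mem[0x2a]=0x8e, mem[0x2b]=0x79, mem[0x23]=0x7a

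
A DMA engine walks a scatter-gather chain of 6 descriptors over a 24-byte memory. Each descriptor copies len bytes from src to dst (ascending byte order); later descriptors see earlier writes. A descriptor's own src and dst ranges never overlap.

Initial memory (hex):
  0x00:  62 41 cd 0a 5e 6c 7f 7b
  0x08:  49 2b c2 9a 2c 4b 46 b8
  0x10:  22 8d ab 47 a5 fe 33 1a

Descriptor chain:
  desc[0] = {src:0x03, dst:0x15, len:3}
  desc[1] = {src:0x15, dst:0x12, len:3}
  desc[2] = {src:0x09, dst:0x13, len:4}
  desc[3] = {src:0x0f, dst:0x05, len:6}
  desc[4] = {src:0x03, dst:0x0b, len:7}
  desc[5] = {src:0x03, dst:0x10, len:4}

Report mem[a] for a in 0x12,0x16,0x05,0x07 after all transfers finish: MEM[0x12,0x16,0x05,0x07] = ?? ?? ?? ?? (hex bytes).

  after D0: wrote 3B at 0x15 = 0a5e6c
  after D1: wrote 3B at 0x12 = 0a5e6c
  after D2: wrote 4B at 0x13 = 2bc29a2c
  after D3: wrote 6B at 0x05 = b8228d0a2bc2
  after D4: wrote 7B at 0x0b = 0a5eb8228d0a2b
  after D5: wrote 4B at 0x10 = 0a5eb822
query mem[0x12]=0xb8, mem[0x16]=0x2c, mem[0x05]=0xb8, mem[0x07]=0x8d

MEM[0x12,0x16,0x05,0x07] = b8 2c b8 8d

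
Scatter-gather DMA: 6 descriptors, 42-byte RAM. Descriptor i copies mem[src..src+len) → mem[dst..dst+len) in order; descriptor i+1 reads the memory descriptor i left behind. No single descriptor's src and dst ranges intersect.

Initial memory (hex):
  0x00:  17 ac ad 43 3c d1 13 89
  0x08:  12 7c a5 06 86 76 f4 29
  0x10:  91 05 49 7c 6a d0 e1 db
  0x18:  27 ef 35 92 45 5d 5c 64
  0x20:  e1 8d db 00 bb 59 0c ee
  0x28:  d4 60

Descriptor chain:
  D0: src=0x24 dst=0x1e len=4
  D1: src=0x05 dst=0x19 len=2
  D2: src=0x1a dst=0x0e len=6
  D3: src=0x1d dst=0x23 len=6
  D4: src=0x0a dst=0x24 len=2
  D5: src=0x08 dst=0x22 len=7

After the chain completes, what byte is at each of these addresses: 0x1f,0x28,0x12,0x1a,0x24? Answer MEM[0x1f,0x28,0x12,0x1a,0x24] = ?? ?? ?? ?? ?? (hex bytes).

[0] 0x24->0x1e len=4 : bb 59 0c ee
[1] 0x05->0x19 len=2 : d1 13
[2] 0x1a->0x0e len=6 : 13 92 45 5d bb 59
[3] 0x1d->0x23 len=6 : 5d bb 59 0c ee db
[4] 0x0a->0x24 len=2 : a5 06
[5] 0x08->0x22 len=7 : 12 7c a5 06 86 76 13
query mem[0x1f]=0x59, mem[0x28]=0x13, mem[0x12]=0xbb, mem[0x1a]=0x13, mem[0x24]=0xa5

MEM[0x1f,0x28,0x12,0x1a,0x24] = 59 13 bb 13 a5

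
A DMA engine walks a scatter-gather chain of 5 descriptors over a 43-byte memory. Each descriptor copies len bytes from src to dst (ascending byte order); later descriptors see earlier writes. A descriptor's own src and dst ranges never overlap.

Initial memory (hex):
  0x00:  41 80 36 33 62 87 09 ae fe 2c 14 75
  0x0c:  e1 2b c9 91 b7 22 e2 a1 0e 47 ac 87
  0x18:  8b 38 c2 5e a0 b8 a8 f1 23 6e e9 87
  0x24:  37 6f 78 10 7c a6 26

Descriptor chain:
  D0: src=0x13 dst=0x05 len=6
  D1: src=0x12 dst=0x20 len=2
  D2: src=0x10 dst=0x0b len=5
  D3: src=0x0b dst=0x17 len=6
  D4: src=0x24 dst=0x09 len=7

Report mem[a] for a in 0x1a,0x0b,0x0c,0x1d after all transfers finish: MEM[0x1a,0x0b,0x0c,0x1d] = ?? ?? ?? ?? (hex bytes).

#0 dst[0x05+6] := {0xa1,0x0e,0x47,0xac,0x87,0x8b}
#1 dst[0x20+2] := {0xe2,0xa1}
#2 dst[0x0b+5] := {0xb7,0x22,0xe2,0xa1,0x0e}
#3 dst[0x17+6] := {0xb7,0x22,0xe2,0xa1,0x0e,0xb7}
#4 dst[0x09+7] := {0x37,0x6f,0x78,0x10,0x7c,0xa6,0x26}
query mem[0x1a]=0xa1, mem[0x0b]=0x78, mem[0x0c]=0x10, mem[0x1d]=0xb8

MEM[0x1a,0x0b,0x0c,0x1d] = a1 78 10 b8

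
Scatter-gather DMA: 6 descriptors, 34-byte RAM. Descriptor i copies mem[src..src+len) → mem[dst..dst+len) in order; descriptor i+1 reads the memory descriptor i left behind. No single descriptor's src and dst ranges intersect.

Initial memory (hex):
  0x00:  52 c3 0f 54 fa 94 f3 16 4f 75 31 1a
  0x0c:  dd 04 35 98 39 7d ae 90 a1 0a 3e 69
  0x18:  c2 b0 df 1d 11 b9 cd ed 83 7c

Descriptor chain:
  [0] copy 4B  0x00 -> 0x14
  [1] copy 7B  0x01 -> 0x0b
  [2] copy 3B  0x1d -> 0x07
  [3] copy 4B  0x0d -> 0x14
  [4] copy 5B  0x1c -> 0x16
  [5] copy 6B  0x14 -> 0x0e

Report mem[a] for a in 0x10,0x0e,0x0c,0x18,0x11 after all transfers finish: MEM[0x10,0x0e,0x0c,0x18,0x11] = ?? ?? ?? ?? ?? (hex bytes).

D0: mem[0x14..0x17] <- [52 c3 0f 54]
D1: mem[0x0b..0x11] <- [c3 0f 54 fa 94 f3 16]
D2: mem[0x07..0x09] <- [b9 cd ed]
D3: mem[0x14..0x17] <- [54 fa 94 f3]
D4: mem[0x16..0x1a] <- [11 b9 cd ed 83]
D5: mem[0x0e..0x13] <- [54 fa 11 b9 cd ed]
query mem[0x10]=0x11, mem[0x0e]=0x54, mem[0x0c]=0x0f, mem[0x18]=0xcd, mem[0x11]=0xb9

MEM[0x10,0x0e,0x0c,0x18,0x11] = 11 54 0f cd b9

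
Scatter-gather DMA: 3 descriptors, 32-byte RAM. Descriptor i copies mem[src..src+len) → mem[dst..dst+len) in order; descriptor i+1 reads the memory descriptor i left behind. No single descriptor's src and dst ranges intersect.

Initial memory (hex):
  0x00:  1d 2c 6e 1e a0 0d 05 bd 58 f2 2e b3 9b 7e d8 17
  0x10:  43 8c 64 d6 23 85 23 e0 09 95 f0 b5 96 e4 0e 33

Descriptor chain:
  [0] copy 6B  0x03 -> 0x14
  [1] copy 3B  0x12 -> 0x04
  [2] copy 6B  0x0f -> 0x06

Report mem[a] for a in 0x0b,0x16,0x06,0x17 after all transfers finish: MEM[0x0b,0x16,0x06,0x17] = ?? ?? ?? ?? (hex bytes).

MEM[0x0b,0x16,0x06,0x17] = 1e 0d 17 05

[0] 0x03->0x14 len=6 : 1e a0 0d 05 bd 58
[1] 0x12->0x04 len=3 : 64 d6 1e
[2] 0x0f->0x06 len=6 : 17 43 8c 64 d6 1e
query mem[0x0b]=0x1e, mem[0x16]=0x0d, mem[0x06]=0x17, mem[0x17]=0x05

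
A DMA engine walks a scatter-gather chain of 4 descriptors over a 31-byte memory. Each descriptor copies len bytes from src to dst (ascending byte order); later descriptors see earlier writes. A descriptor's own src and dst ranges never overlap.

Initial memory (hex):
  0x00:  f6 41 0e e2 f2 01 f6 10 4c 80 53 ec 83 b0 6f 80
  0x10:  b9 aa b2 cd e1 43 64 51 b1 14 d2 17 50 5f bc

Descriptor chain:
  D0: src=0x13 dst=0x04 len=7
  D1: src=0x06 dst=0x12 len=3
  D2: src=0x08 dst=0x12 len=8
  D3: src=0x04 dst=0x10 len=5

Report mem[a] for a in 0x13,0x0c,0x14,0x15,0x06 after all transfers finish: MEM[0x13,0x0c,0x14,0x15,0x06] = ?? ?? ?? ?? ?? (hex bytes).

MEM[0x13,0x0c,0x14,0x15,0x06] = 64 83 51 ec 43

[0] 0x13->0x04 len=7 : cd e1 43 64 51 b1 14
[1] 0x06->0x12 len=3 : 43 64 51
[2] 0x08->0x12 len=8 : 51 b1 14 ec 83 b0 6f 80
[3] 0x04->0x10 len=5 : cd e1 43 64 51
query mem[0x13]=0x64, mem[0x0c]=0x83, mem[0x14]=0x51, mem[0x15]=0xec, mem[0x06]=0x43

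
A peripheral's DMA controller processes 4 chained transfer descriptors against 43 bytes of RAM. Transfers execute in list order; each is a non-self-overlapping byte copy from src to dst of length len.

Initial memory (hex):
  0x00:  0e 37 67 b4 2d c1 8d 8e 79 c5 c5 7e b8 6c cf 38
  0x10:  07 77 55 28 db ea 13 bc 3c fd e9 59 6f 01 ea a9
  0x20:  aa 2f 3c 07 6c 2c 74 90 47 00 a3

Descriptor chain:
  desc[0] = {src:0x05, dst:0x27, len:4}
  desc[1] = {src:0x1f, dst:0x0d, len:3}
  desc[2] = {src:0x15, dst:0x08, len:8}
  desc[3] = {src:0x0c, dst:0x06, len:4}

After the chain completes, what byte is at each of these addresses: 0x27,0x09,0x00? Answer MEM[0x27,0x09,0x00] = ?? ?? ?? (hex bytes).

MEM[0x27,0x09,0x00] = c1 6f 0e

D0: mem[0x27..0x2a] <- [c1 8d 8e 79]
D1: mem[0x0d..0x0f] <- [a9 aa 2f]
D2: mem[0x08..0x0f] <- [ea 13 bc 3c fd e9 59 6f]
D3: mem[0x06..0x09] <- [fd e9 59 6f]
query mem[0x27]=0xc1, mem[0x09]=0x6f, mem[0x00]=0x0e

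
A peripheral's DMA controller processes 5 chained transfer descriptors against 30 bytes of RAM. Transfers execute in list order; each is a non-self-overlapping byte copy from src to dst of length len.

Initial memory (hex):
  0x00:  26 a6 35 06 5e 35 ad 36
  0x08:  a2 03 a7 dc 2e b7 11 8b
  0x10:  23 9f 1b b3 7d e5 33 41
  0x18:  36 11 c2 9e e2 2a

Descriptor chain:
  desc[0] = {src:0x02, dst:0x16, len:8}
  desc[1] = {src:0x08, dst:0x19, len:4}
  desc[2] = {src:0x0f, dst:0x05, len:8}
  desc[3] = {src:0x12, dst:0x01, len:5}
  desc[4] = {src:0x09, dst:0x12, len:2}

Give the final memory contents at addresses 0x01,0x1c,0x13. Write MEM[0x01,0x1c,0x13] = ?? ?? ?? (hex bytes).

MEM[0x01,0x1c,0x13] = 1b dc 7d

#0 dst[0x16+8] := {0x35,0x06,0x5e,0x35,0xad,0x36,0xa2,0x03}
#1 dst[0x19+4] := {0xa2,0x03,0xa7,0xdc}
#2 dst[0x05+8] := {0x8b,0x23,0x9f,0x1b,0xb3,0x7d,0xe5,0x35}
#3 dst[0x01+5] := {0x1b,0xb3,0x7d,0xe5,0x35}
#4 dst[0x12+2] := {0xb3,0x7d}
query mem[0x01]=0x1b, mem[0x1c]=0xdc, mem[0x13]=0x7d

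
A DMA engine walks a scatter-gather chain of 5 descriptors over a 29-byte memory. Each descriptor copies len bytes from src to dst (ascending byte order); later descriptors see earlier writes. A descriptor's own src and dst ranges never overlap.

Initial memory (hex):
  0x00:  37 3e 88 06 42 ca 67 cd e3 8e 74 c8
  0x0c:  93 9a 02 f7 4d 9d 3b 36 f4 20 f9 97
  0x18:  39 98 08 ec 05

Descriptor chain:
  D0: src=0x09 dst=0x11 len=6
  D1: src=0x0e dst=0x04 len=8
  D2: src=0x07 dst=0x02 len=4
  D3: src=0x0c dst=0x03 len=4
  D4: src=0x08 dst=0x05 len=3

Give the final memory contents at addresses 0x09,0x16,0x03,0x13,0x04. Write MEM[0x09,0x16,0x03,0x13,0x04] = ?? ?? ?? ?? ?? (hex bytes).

MEM[0x09,0x16,0x03,0x13,0x04] = c8 02 93 c8 9a

#0 dst[0x11+6] := {0x8e,0x74,0xc8,0x93,0x9a,0x02}
#1 dst[0x04+8] := {0x02,0xf7,0x4d,0x8e,0x74,0xc8,0x93,0x9a}
#2 dst[0x02+4] := {0x8e,0x74,0xc8,0x93}
#3 dst[0x03+4] := {0x93,0x9a,0x02,0xf7}
#4 dst[0x05+3] := {0x74,0xc8,0x93}
query mem[0x09]=0xc8, mem[0x16]=0x02, mem[0x03]=0x93, mem[0x13]=0xc8, mem[0x04]=0x9a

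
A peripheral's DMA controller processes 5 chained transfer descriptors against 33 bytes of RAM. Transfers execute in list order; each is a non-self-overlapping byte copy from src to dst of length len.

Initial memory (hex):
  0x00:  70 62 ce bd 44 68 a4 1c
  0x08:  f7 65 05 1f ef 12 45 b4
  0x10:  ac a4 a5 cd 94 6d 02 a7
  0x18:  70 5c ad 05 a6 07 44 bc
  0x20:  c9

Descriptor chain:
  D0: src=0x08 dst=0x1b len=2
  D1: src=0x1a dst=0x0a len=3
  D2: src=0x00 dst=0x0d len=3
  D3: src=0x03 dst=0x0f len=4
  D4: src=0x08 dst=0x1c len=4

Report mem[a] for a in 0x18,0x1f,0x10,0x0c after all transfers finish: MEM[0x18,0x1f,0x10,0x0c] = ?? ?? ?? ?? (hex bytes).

MEM[0x18,0x1f,0x10,0x0c] = 70 f7 44 65

#0 dst[0x1b+2] := {0xf7,0x65}
#1 dst[0x0a+3] := {0xad,0xf7,0x65}
#2 dst[0x0d+3] := {0x70,0x62,0xce}
#3 dst[0x0f+4] := {0xbd,0x44,0x68,0xa4}
#4 dst[0x1c+4] := {0xf7,0x65,0xad,0xf7}
query mem[0x18]=0x70, mem[0x1f]=0xf7, mem[0x10]=0x44, mem[0x0c]=0x65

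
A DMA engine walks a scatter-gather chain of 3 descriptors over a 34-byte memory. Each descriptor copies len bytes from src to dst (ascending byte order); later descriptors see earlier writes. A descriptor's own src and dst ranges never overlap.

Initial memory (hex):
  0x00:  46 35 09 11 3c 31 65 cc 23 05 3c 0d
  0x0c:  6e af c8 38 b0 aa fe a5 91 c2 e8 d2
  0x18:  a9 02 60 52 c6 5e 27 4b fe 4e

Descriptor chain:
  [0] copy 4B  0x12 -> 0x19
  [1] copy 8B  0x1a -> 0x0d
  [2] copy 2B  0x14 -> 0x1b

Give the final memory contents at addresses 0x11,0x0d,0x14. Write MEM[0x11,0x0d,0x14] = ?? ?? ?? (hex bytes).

[0] 0x12->0x19 len=4 : fe a5 91 c2
[1] 0x1a->0x0d len=8 : a5 91 c2 5e 27 4b fe 4e
[2] 0x14->0x1b len=2 : 4e c2
query mem[0x11]=0x27, mem[0x0d]=0xa5, mem[0x14]=0x4e

MEM[0x11,0x0d,0x14] = 27 a5 4e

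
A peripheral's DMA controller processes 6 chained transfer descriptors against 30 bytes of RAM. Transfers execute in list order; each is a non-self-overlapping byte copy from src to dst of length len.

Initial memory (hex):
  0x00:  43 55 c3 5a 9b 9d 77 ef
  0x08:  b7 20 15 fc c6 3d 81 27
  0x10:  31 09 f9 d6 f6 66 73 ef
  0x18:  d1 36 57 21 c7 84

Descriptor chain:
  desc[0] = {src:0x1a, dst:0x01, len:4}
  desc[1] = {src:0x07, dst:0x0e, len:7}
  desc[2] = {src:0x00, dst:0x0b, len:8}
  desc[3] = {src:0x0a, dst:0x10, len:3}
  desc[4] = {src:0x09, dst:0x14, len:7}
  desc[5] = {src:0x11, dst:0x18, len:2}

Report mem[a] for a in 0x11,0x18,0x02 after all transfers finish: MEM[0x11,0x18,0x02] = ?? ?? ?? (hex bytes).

  after D0: wrote 4B at 0x01 = 5721c784
  after D1: wrote 7B at 0x0e = efb72015fcc63d
  after D2: wrote 8B at 0x0b = 435721c7849d77ef
  after D3: wrote 3B at 0x10 = 154357
  after D4: wrote 7B at 0x14 = 2015435721c784
  after D5: wrote 2B at 0x18 = 4357
query mem[0x11]=0x43, mem[0x18]=0x43, mem[0x02]=0x21

MEM[0x11,0x18,0x02] = 43 43 21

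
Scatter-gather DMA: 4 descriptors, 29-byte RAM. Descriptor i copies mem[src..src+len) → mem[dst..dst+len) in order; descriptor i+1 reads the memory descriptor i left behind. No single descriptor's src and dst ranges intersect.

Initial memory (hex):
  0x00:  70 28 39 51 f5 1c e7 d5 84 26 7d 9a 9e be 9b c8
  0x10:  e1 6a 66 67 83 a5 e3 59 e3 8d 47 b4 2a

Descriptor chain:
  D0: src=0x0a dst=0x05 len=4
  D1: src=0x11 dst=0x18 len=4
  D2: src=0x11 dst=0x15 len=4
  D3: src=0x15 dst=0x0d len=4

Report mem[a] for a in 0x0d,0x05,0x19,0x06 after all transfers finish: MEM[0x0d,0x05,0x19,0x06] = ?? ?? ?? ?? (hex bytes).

MEM[0x0d,0x05,0x19,0x06] = 6a 7d 66 9a

D0: mem[0x05..0x08] <- [7d 9a 9e be]
D1: mem[0x18..0x1b] <- [6a 66 67 83]
D2: mem[0x15..0x18] <- [6a 66 67 83]
D3: mem[0x0d..0x10] <- [6a 66 67 83]
query mem[0x0d]=0x6a, mem[0x05]=0x7d, mem[0x19]=0x66, mem[0x06]=0x9a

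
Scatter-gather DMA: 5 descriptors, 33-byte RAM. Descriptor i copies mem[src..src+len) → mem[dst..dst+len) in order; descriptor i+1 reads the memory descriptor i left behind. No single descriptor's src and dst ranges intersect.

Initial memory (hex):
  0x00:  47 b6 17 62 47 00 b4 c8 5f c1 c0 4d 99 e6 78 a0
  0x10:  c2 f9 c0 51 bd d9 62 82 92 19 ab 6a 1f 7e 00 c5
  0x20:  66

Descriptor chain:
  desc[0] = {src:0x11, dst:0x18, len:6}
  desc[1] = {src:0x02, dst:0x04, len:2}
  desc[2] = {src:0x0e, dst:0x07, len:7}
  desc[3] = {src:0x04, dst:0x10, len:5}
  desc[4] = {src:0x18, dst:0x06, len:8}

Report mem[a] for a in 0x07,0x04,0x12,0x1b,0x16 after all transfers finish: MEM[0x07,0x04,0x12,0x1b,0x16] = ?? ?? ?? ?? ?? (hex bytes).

D0: mem[0x18..0x1d] <- [f9 c0 51 bd d9 62]
D1: mem[0x04..0x05] <- [17 62]
D2: mem[0x07..0x0d] <- [78 a0 c2 f9 c0 51 bd]
D3: mem[0x10..0x14] <- [17 62 b4 78 a0]
D4: mem[0x06..0x0d] <- [f9 c0 51 bd d9 62 00 c5]
query mem[0x07]=0xc0, mem[0x04]=0x17, mem[0x12]=0xb4, mem[0x1b]=0xbd, mem[0x16]=0x62

MEM[0x07,0x04,0x12,0x1b,0x16] = c0 17 b4 bd 62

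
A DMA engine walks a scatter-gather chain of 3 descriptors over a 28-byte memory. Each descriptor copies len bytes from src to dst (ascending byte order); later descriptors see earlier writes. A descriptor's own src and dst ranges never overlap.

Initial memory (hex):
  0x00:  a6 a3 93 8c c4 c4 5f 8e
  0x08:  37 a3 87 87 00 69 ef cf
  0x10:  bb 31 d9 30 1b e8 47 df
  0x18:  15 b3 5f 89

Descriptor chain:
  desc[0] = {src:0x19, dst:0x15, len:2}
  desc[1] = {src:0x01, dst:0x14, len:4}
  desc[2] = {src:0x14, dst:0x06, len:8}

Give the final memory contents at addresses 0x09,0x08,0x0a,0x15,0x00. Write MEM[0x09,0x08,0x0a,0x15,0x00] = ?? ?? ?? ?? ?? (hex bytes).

[0] 0x19->0x15 len=2 : b3 5f
[1] 0x01->0x14 len=4 : a3 93 8c c4
[2] 0x14->0x06 len=8 : a3 93 8c c4 15 b3 5f 89
query mem[0x09]=0xc4, mem[0x08]=0x8c, mem[0x0a]=0x15, mem[0x15]=0x93, mem[0x00]=0xa6

MEM[0x09,0x08,0x0a,0x15,0x00] = c4 8c 15 93 a6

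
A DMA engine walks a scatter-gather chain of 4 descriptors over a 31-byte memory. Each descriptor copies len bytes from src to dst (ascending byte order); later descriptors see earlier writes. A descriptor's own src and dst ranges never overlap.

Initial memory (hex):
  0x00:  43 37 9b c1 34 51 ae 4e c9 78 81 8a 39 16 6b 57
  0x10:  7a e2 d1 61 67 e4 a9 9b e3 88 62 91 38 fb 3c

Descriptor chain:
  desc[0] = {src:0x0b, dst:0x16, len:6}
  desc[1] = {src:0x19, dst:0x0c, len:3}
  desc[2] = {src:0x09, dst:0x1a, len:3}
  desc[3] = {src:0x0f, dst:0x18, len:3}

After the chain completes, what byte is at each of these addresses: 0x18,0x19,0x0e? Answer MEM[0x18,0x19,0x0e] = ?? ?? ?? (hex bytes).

[0] 0x0b->0x16 len=6 : 8a 39 16 6b 57 7a
[1] 0x19->0x0c len=3 : 6b 57 7a
[2] 0x09->0x1a len=3 : 78 81 8a
[3] 0x0f->0x18 len=3 : 57 7a e2
query mem[0x18]=0x57, mem[0x19]=0x7a, mem[0x0e]=0x7a

MEM[0x18,0x19,0x0e] = 57 7a 7a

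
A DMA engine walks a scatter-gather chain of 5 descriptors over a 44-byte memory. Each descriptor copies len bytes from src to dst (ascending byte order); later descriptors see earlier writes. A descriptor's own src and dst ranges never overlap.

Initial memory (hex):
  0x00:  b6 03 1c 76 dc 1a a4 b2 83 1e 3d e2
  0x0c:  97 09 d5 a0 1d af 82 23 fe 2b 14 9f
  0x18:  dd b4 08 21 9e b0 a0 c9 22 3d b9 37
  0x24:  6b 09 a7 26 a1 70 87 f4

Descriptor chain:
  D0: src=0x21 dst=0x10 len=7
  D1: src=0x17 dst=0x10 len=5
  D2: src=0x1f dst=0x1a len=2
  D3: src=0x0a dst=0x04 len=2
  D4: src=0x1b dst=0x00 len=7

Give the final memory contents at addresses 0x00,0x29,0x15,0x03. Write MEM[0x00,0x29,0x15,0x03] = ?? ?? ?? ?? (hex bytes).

#0 dst[0x10+7] := {0x3d,0xb9,0x37,0x6b,0x09,0xa7,0x26}
#1 dst[0x10+5] := {0x9f,0xdd,0xb4,0x08,0x21}
#2 dst[0x1a+2] := {0xc9,0x22}
#3 dst[0x04+2] := {0x3d,0xe2}
#4 dst[0x00+7] := {0x22,0x9e,0xb0,0xa0,0xc9,0x22,0x3d}
query mem[0x00]=0x22, mem[0x29]=0x70, mem[0x15]=0xa7, mem[0x03]=0xa0

MEM[0x00,0x29,0x15,0x03] = 22 70 a7 a0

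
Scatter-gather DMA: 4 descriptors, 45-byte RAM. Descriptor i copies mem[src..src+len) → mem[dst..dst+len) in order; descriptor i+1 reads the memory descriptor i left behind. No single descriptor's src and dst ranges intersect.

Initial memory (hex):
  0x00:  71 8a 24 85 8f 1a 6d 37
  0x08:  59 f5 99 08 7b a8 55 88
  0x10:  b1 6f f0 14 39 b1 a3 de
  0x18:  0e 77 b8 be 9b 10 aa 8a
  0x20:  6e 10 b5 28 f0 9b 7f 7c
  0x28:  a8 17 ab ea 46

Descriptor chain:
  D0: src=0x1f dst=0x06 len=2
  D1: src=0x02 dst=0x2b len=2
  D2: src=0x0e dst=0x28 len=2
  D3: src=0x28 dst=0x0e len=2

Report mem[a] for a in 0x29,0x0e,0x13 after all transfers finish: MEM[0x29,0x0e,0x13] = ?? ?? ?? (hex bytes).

[0] 0x1f->0x06 len=2 : 8a 6e
[1] 0x02->0x2b len=2 : 24 85
[2] 0x0e->0x28 len=2 : 55 88
[3] 0x28->0x0e len=2 : 55 88
query mem[0x29]=0x88, mem[0x0e]=0x55, mem[0x13]=0x14

MEM[0x29,0x0e,0x13] = 88 55 14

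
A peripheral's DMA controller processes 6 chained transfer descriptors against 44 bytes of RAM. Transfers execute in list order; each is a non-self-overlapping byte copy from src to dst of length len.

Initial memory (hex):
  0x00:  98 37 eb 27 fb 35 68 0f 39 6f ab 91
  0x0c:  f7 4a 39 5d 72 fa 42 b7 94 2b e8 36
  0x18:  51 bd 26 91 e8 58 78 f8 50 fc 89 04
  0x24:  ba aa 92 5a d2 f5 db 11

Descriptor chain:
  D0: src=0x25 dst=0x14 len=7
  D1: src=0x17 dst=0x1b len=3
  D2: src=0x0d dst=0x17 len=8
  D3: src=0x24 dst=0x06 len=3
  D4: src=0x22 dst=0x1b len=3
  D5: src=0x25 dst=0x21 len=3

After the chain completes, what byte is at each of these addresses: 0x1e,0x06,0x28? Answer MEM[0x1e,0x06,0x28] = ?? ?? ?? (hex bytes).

MEM[0x1e,0x06,0x28] = aa ba d2

[0] 0x25->0x14 len=7 : aa 92 5a d2 f5 db 11
[1] 0x17->0x1b len=3 : d2 f5 db
[2] 0x0d->0x17 len=8 : 4a 39 5d 72 fa 42 b7 aa
[3] 0x24->0x06 len=3 : ba aa 92
[4] 0x22->0x1b len=3 : 89 04 ba
[5] 0x25->0x21 len=3 : aa 92 5a
query mem[0x1e]=0xaa, mem[0x06]=0xba, mem[0x28]=0xd2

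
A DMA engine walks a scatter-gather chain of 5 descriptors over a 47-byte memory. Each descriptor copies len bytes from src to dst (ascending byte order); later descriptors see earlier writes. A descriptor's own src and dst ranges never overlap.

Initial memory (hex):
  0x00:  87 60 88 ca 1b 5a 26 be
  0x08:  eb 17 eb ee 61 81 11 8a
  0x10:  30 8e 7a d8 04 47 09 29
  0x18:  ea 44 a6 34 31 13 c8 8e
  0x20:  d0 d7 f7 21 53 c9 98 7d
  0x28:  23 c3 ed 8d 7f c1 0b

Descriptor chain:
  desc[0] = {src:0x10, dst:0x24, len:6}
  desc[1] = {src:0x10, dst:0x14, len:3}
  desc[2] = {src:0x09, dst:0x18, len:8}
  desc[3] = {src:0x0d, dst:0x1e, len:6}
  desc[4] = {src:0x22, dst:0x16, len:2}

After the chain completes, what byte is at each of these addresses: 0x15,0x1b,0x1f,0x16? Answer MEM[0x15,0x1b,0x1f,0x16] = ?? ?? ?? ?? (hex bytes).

MEM[0x15,0x1b,0x1f,0x16] = 8e 61 11 8e

  after D0: wrote 6B at 0x24 = 308e7ad80447
  after D1: wrote 3B at 0x14 = 308e7a
  after D2: wrote 8B at 0x18 = 17ebee6181118a30
  after D3: wrote 6B at 0x1e = 81118a308e7a
  after D4: wrote 2B at 0x16 = 8e7a
query mem[0x15]=0x8e, mem[0x1b]=0x61, mem[0x1f]=0x11, mem[0x16]=0x8e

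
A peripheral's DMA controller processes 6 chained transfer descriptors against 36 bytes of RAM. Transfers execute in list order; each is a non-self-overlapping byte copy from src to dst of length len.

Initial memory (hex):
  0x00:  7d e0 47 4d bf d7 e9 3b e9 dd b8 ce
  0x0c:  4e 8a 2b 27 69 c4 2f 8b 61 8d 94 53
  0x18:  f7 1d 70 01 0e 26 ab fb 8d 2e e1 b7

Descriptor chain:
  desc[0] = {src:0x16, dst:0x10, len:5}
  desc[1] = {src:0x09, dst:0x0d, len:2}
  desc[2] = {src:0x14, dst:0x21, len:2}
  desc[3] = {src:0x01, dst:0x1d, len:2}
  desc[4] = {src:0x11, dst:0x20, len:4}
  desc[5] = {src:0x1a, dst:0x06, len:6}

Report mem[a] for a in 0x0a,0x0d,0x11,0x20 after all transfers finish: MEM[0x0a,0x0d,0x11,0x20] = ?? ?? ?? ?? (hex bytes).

MEM[0x0a,0x0d,0x11,0x20] = 47 dd 53 53

[0] 0x16->0x10 len=5 : 94 53 f7 1d 70
[1] 0x09->0x0d len=2 : dd b8
[2] 0x14->0x21 len=2 : 70 8d
[3] 0x01->0x1d len=2 : e0 47
[4] 0x11->0x20 len=4 : 53 f7 1d 70
[5] 0x1a->0x06 len=6 : 70 01 0e e0 47 fb
query mem[0x0a]=0x47, mem[0x0d]=0xdd, mem[0x11]=0x53, mem[0x20]=0x53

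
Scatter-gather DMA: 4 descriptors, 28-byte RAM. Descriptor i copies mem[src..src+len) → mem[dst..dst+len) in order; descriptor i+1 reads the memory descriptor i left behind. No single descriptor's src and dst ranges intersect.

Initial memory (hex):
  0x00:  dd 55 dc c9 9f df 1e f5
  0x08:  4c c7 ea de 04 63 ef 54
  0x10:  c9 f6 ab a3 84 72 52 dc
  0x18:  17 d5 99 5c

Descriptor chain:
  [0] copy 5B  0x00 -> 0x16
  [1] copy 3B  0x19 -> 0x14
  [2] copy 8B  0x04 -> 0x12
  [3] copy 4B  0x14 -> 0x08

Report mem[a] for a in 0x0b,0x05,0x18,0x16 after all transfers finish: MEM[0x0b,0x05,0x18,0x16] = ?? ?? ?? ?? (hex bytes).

MEM[0x0b,0x05,0x18,0x16] = c7 df ea 4c

D0: mem[0x16..0x1a] <- [dd 55 dc c9 9f]
D1: mem[0x14..0x16] <- [c9 9f 5c]
D2: mem[0x12..0x19] <- [9f df 1e f5 4c c7 ea de]
D3: mem[0x08..0x0b] <- [1e f5 4c c7]
query mem[0x0b]=0xc7, mem[0x05]=0xdf, mem[0x18]=0xea, mem[0x16]=0x4c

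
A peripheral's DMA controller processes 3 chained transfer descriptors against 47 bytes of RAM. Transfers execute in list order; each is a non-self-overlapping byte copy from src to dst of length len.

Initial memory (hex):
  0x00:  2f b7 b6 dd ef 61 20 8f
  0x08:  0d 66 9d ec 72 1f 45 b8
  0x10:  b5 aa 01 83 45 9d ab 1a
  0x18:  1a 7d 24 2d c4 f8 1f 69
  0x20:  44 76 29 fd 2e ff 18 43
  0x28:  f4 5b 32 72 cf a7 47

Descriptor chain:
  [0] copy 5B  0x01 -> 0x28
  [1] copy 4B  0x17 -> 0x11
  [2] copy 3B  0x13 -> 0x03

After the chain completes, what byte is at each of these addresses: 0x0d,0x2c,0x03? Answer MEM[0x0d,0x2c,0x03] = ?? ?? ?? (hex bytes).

MEM[0x0d,0x2c,0x03] = 1f 61 7d

#0 dst[0x28+5] := {0xb7,0xb6,0xdd,0xef,0x61}
#1 dst[0x11+4] := {0x1a,0x1a,0x7d,0x24}
#2 dst[0x03+3] := {0x7d,0x24,0x9d}
query mem[0x0d]=0x1f, mem[0x2c]=0x61, mem[0x03]=0x7d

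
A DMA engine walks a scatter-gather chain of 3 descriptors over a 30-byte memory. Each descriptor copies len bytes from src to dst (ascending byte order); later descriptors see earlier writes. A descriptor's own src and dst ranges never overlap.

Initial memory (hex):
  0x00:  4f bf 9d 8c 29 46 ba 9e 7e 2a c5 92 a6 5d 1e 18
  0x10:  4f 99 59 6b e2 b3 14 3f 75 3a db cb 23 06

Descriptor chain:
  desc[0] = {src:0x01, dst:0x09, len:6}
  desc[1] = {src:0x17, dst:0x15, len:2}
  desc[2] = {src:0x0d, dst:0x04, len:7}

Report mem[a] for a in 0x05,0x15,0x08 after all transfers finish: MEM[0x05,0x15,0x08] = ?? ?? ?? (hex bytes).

D0: mem[0x09..0x0e] <- [bf 9d 8c 29 46 ba]
D1: mem[0x15..0x16] <- [3f 75]
D2: mem[0x04..0x0a] <- [46 ba 18 4f 99 59 6b]
query mem[0x05]=0xba, mem[0x15]=0x3f, mem[0x08]=0x99

MEM[0x05,0x15,0x08] = ba 3f 99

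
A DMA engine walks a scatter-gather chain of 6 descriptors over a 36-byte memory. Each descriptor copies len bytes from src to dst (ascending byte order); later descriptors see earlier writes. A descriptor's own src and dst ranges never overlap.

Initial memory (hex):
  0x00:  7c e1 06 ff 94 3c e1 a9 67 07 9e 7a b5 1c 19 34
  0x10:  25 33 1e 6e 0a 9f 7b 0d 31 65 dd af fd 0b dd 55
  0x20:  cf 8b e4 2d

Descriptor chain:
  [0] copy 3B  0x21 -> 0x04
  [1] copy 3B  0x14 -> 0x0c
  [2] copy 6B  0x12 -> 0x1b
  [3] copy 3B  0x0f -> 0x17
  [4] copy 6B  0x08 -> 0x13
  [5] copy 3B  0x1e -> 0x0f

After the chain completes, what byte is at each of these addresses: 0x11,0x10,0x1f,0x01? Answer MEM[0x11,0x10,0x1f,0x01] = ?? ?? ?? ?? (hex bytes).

MEM[0x11,0x10,0x1f,0x01] = 0d 7b 7b e1

[0] 0x21->0x04 len=3 : 8b e4 2d
[1] 0x14->0x0c len=3 : 0a 9f 7b
[2] 0x12->0x1b len=6 : 1e 6e 0a 9f 7b 0d
[3] 0x0f->0x17 len=3 : 34 25 33
[4] 0x08->0x13 len=6 : 67 07 9e 7a 0a 9f
[5] 0x1e->0x0f len=3 : 9f 7b 0d
query mem[0x11]=0x0d, mem[0x10]=0x7b, mem[0x1f]=0x7b, mem[0x01]=0xe1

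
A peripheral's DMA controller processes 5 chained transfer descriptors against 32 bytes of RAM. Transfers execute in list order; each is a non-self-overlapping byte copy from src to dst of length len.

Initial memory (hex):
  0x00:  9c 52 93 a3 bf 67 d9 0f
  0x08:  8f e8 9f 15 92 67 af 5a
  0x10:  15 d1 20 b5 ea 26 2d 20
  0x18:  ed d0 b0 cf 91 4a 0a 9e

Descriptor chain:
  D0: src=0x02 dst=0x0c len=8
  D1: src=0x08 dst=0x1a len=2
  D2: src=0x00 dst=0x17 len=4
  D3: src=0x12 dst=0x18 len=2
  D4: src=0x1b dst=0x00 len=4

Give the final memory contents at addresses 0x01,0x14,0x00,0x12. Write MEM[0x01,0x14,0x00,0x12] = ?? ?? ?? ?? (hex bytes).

MEM[0x01,0x14,0x00,0x12] = 91 ea e8 8f

D0: mem[0x0c..0x13] <- [93 a3 bf 67 d9 0f 8f e8]
D1: mem[0x1a..0x1b] <- [8f e8]
D2: mem[0x17..0x1a] <- [9c 52 93 a3]
D3: mem[0x18..0x19] <- [8f e8]
D4: mem[0x00..0x03] <- [e8 91 4a 0a]
query mem[0x01]=0x91, mem[0x14]=0xea, mem[0x00]=0xe8, mem[0x12]=0x8f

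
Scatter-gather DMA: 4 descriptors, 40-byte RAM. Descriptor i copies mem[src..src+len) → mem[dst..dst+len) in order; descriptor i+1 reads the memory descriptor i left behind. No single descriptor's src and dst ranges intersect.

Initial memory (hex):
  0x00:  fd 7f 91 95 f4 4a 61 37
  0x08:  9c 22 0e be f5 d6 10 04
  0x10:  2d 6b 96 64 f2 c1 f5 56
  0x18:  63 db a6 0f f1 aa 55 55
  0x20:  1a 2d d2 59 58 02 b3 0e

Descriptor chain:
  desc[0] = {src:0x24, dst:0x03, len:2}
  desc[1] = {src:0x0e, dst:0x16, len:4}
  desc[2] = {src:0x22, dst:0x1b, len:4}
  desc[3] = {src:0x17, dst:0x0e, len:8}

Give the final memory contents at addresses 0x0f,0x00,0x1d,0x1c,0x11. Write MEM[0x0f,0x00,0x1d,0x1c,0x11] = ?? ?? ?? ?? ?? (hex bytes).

#0 dst[0x03+2] := {0x58,0x02}
#1 dst[0x16+4] := {0x10,0x04,0x2d,0x6b}
#2 dst[0x1b+4] := {0xd2,0x59,0x58,0x02}
#3 dst[0x0e+8] := {0x04,0x2d,0x6b,0xa6,0xd2,0x59,0x58,0x02}
query mem[0x0f]=0x2d, mem[0x00]=0xfd, mem[0x1d]=0x58, mem[0x1c]=0x59, mem[0x11]=0xa6

MEM[0x0f,0x00,0x1d,0x1c,0x11] = 2d fd 58 59 a6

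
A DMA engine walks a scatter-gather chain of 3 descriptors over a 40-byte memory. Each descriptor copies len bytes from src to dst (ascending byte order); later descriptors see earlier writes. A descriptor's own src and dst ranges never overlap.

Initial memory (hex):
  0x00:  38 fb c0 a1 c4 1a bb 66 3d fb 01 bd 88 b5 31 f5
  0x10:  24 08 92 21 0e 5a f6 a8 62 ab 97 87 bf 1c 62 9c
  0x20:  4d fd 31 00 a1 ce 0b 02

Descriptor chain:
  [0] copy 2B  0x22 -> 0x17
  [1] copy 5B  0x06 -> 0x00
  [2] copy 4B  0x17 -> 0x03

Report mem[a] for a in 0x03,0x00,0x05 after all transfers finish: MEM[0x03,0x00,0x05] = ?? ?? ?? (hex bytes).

[0] 0x22->0x17 len=2 : 31 00
[1] 0x06->0x00 len=5 : bb 66 3d fb 01
[2] 0x17->0x03 len=4 : 31 00 ab 97
query mem[0x03]=0x31, mem[0x00]=0xbb, mem[0x05]=0xab

MEM[0x03,0x00,0x05] = 31 bb ab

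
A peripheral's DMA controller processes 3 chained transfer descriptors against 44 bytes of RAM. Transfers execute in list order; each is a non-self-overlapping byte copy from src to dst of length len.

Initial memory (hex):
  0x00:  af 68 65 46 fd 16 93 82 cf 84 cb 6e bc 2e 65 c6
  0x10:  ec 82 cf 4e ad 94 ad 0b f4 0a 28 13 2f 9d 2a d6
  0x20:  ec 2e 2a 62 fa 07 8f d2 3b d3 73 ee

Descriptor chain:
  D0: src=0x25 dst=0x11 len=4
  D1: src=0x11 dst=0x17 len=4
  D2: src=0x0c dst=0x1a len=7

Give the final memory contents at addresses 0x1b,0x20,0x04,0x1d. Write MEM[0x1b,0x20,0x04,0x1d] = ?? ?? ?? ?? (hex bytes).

MEM[0x1b,0x20,0x04,0x1d] = 2e 8f fd c6

[0] 0x25->0x11 len=4 : 07 8f d2 3b
[1] 0x11->0x17 len=4 : 07 8f d2 3b
[2] 0x0c->0x1a len=7 : bc 2e 65 c6 ec 07 8f
query mem[0x1b]=0x2e, mem[0x20]=0x8f, mem[0x04]=0xfd, mem[0x1d]=0xc6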